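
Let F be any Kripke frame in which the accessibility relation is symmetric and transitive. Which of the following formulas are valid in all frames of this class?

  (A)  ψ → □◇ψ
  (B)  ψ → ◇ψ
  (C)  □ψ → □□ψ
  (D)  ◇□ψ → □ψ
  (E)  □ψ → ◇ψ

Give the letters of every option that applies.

A symmetric transitive relation is euclidean (uRv and uRw give vRu by symmetry, then vRw by transitivity).
(A) axiom B: valid iff R is symmetric. Every such R is symmetric — valid.
(B) the dual of axiom T: valid iff R is reflexive. Such an R need not be reflexive — not valid.
(C) axiom 4: valid iff R is transitive. Every such R is transitive — valid.
(D) ◇□ψ → □ψ (the dual of axiom 5) characterises the euclidean frames. Every such R is euclidean — valid.
(E) axiom D: valid iff R is serial. Such an R need not be serial — not valid.

A, C, D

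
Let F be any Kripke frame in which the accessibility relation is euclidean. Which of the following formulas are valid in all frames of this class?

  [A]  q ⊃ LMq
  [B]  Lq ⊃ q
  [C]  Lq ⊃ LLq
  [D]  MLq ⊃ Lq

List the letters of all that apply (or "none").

(A) q ⊃ LMq (axiom B) characterises the symmetric frames. Such an R need not be symmetric — not valid.
(B) axiom T: valid iff R is reflexive. Such an R need not be reflexive — not valid.
(C) Lq ⊃ LLq (axiom 4) characterises the transitive frames. Such an R need not be transitive — not valid.
(D) MLq ⊃ Lq is the dual of axiom 5, which corresponds to the euclidean property. Every such R is euclidean — valid.

D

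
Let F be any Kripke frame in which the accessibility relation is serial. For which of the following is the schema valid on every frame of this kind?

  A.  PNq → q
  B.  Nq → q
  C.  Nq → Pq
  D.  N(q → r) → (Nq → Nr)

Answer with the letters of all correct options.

C, D

(A) PNq → q is the dual of axiom B; it is valid on a frame exactly when R is symmetric. Such an R need not be symmetric, so not valid.
(B) Nq → q is axiom T, which corresponds to reflexivity. Such an R need not be reflexive — not valid.
(C) Nq → Pq is axiom D; it is valid on a frame exactly when R is serial. Every such R is serial, so valid.
(D) this is just K, valid on every normal frame.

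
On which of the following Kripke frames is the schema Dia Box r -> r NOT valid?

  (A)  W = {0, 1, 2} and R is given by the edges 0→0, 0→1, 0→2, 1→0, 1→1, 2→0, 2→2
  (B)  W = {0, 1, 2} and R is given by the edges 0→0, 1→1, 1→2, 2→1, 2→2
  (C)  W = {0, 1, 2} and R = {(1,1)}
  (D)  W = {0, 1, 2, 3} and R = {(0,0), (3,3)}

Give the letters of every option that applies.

The schema Dia Box r -> r is the dual of axiom B; it is valid on a frame iff R is symmetric.
(A) R is symmetric (every R-edge is matched by its reverse), so the schema is valid here.
(B) R is symmetric (every R-edge is matched by its reverse), so the schema is valid here.
(C) R is symmetric (every R-edge is matched by its reverse), so the schema is valid here.
(D) R is symmetric (every R-edge is matched by its reverse), so the schema is valid here.

none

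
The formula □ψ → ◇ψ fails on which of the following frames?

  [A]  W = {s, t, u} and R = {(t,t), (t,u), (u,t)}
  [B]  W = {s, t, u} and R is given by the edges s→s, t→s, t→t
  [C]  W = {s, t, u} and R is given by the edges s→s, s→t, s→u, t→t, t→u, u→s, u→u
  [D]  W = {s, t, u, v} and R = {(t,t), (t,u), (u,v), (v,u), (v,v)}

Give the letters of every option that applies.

A, B, D

The schema □ψ → ◇ψ is axiom D; it is valid on a frame iff R is serial.
(A) R is not serial (s has no R-successor), so the schema fails here.
(B) R is not serial (u has no R-successor), so the schema fails here.
(C) R is serial (every world has an R-successor), so the schema is valid here.
(D) R is not serial (s has no R-successor), so the schema fails here.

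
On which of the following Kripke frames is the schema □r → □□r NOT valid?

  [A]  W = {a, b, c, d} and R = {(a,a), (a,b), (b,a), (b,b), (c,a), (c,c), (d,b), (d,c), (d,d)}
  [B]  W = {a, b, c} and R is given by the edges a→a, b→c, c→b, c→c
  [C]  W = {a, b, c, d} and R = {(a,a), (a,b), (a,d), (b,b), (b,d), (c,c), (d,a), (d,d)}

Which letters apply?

A, B, C

The schema □r → □□r is axiom 4; it is valid on a frame iff R is transitive.
(A) R is not transitive (c R a and a R b but not c R b), so the schema fails here.
(B) R is not transitive (b R c and c R b but not b R b), so the schema fails here.
(C) R is not transitive (b R d and d R a but not b R a), so the schema fails here.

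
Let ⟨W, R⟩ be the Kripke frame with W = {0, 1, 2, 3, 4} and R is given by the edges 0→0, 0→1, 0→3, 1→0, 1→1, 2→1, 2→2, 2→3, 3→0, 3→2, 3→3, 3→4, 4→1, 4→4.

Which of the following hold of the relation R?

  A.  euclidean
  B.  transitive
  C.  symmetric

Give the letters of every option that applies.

(A) not euclidean: 0 R 1 and 0 R 3 but not 1 R 3.
(B) not transitive: 0 R 3 and 3 R 2 but not 0 R 2.
(C) not symmetric: 2 R 1 but not 1 R 2.

none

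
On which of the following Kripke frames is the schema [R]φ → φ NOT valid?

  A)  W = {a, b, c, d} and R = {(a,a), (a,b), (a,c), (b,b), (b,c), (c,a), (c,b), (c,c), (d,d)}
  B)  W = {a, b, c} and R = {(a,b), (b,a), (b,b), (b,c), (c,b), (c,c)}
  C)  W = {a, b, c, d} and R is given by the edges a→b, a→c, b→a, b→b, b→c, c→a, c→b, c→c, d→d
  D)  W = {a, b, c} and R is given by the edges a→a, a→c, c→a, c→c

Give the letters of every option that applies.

The schema [R]φ → φ is axiom T; it is valid on a frame iff R is reflexive.
(A) R is reflexive (each world relates to itself), so the schema is valid here.
(B) R is not reflexive (not a R a), so the schema fails here.
(C) R is not reflexive (not a R a), so the schema fails here.
(D) R is not reflexive (not b R b), so the schema fails here.

B, C, D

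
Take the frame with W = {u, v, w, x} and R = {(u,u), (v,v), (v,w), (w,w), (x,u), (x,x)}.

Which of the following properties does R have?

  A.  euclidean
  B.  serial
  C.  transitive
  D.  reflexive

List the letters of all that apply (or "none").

B, C, D

(A) not euclidean: v R w and v R v but not w R v.
(B) serial: every world has an R-successor.
(C) transitive: R is closed under composition.
(D) reflexive: each world relates to itself.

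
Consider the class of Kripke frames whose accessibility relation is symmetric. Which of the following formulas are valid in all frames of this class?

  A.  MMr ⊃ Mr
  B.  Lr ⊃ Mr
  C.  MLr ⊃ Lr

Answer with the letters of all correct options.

(A) MMr ⊃ Mr is the dual of axiom 4, which corresponds to transitivity. Such an R need not be transitive — not valid.
(B) Lr ⊃ Mr is axiom D, which corresponds to seriality. Such an R need not be serial — not valid.
(C) MLr ⊃ Lr is the dual of axiom 5, which corresponds to the euclidean property. Such an R need not be euclidean — not valid.

none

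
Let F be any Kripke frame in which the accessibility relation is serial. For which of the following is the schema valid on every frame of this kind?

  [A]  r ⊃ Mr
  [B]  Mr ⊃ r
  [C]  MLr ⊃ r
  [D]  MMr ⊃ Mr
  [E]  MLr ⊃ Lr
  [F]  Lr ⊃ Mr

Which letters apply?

(A) r ⊃ Mr is the dual of axiom T; it is valid on a frame exactly when R is reflexive. Such an R need not be reflexive, so not valid.
(B) Mr ⊃ r (the converse of T) corresponds to R being a subset of the identity. Such an R need not be a subset of the identity, so not valid.
(C) MLr ⊃ r is the dual of axiom B; it is valid on a frame exactly when R is symmetric. Such an R need not be symmetric, so not valid.
(D) MMr ⊃ Mr (the dual of axiom 4) characterises the transitive frames. Such an R need not be transitive — not valid.
(E) MLr ⊃ Lr is the dual of axiom 5, which corresponds to the euclidean property. Such an R need not be euclidean — not valid.
(F) Lr ⊃ Mr (axiom D) characterises the serial frames. Every such R is serial — valid.

F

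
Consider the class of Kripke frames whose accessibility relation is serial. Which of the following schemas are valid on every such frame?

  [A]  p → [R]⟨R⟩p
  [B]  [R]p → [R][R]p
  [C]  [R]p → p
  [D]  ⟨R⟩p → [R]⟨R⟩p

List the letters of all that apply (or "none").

(A) p → [R]⟨R⟩p is axiom B, which corresponds to symmetry. Such an R need not be symmetric — not valid.
(B) [R]p → [R][R]p (axiom 4) characterises the transitive frames. Such an R need not be transitive — not valid.
(C) axiom T: valid iff R is reflexive. Such an R need not be reflexive — not valid.
(D) ⟨R⟩p → [R]⟨R⟩p is axiom 5, which corresponds to the euclidean property. Such an R need not be euclidean — not valid.

none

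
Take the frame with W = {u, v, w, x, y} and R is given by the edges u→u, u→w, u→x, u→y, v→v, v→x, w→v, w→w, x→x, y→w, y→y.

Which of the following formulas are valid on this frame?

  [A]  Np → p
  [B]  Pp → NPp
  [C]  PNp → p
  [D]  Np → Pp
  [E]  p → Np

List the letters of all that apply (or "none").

A, D

R is reflexive: each world relates to itself.
R is not symmetric: u R w but not w R u.
R is not euclidean: u R w and u R u but not w R u.
R is serial: every world has an R-successor.
R is not a subset of the identity: u R w with u ≠ w.
(A) Np → p is axiom T; it is valid on a frame exactly when R is reflexive. R is reflexive, so valid.
(B) Pp → NPp is axiom 5, which corresponds to the euclidean property. R is not euclidean — not valid.
(C) PNp → p is the dual of axiom B; it is valid on a frame exactly when R is symmetric. R is not symmetric, so not valid.
(D) Np → Pp is axiom D; it is valid on a frame exactly when R is serial. R is serial, so valid.
(E) p → Np (equivalent to ◇p→p) corresponds to R being a subset of the identity. Here R ⊄ identity, so not valid.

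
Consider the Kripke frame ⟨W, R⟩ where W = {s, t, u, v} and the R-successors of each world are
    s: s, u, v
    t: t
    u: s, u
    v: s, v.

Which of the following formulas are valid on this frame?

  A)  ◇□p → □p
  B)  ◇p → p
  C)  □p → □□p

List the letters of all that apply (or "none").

none

R is not transitive: u R s and s R v but not u R v.
R is not euclidean: s R u and s R v but not u R v.
R is not a subset of the identity: s R u with s ≠ u.
(A) ◇□p → □p (the dual of axiom 5) characterises the euclidean frames. R is not euclidean — not valid.
(B) ◇p → p (the converse of T) corresponds to R being a subset of the identity. Here R ⊄ identity, so not valid.
(C) □p → □□p is axiom 4, which corresponds to transitivity. R is not transitive — not valid.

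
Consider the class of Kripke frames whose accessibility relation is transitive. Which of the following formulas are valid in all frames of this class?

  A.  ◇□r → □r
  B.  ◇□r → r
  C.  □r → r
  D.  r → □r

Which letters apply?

none

(A) the dual of axiom 5: valid iff R is euclidean. Such an R need not be euclidean — not valid.
(B) ◇□r → r is the dual of axiom B, which corresponds to symmetry. Such an R need not be symmetric — not valid.
(C) □r → r (axiom T) characterises the reflexive frames. Such an R need not be reflexive — not valid.
(D) r → □r is valid only on frames where every R-edge is a self-loop. Such an R need not be a subset of the identity — not valid.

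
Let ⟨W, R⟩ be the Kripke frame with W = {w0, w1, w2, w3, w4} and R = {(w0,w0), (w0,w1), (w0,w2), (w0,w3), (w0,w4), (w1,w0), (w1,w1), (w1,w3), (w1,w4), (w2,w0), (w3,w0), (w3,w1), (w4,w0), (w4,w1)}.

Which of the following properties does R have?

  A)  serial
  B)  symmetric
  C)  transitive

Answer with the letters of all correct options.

(A) serial: every world has an R-successor.
(B) symmetric: every R-edge is matched by its reverse.
(C) not transitive: w1 R w0 and w0 R w2 but not w1 R w2.

A, B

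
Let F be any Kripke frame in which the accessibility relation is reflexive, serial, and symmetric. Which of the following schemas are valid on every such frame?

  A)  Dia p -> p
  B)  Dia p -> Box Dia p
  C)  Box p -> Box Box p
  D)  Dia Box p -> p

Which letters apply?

D

(A) Dia p -> p is the converse of T; it holds exactly when R ⊆ identity. Such an R need not be a subset of the identity — not valid.
(B) Dia p -> Box Dia p is axiom 5; it is valid on a frame exactly when R is euclidean. Such an R need not be euclidean, so not valid.
(C) Box p -> Box Box p (axiom 4) characterises the transitive frames. Such an R need not be transitive — not valid.
(D) the dual of axiom B: valid iff R is symmetric. Every such R is symmetric — valid.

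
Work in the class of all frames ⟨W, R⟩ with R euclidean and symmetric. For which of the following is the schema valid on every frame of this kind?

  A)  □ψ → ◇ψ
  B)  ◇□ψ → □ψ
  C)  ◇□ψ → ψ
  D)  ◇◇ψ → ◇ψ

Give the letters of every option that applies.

A symmetric euclidean relation is transitive (uRv and vRw give vRu by symmetry, then uRw by the euclidean condition, applied at v).
(A) axiom D: valid iff R is serial. Such an R need not be serial — not valid.
(B) ◇□ψ → □ψ is the dual of axiom 5; it is valid on a frame exactly when R is euclidean. Every such R is euclidean, so valid.
(C) ◇□ψ → ψ is the dual of axiom B; it is valid on a frame exactly when R is symmetric. Every such R is symmetric, so valid.
(D) ◇◇ψ → ◇ψ is the dual of axiom 4; it is valid on a frame exactly when R is transitive. Every such R is transitive, so valid.

B, C, D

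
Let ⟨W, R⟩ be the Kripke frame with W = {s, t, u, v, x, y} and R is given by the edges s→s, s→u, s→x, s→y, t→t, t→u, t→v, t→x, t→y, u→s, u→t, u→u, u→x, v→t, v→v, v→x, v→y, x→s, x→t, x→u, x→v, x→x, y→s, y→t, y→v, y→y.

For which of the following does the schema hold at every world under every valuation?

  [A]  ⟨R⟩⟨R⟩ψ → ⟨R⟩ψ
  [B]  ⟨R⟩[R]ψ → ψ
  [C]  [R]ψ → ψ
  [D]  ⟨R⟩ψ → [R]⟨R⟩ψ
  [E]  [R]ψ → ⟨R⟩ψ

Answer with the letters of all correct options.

R is reflexive: each world relates to itself.
R is symmetric: every R-edge is matched by its reverse.
R is not transitive: s R u and u R t but not s R t.
R is not euclidean: s R u and s R y but not u R y.
R is serial: every world has an R-successor.
(A) ⟨R⟩⟨R⟩ψ → ⟨R⟩ψ is the dual of axiom 4, which corresponds to transitivity. R is not transitive — not valid.
(B) ⟨R⟩[R]ψ → ψ is the dual of axiom B, which corresponds to symmetry. R is symmetric — valid.
(C) [R]ψ → ψ is axiom T, which corresponds to reflexivity. R is reflexive — valid.
(D) ⟨R⟩ψ → [R]⟨R⟩ψ is axiom 5; it is valid on a frame exactly when R is euclidean. R is not euclidean, so not valid.
(E) axiom D: valid iff R is serial. R is serial — valid.

B, C, E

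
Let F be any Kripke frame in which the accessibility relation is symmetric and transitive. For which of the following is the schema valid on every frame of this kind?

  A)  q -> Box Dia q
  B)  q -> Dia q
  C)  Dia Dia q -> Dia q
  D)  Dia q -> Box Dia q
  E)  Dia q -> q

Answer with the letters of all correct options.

A symmetric transitive relation is euclidean (uRv and uRw give vRu by symmetry, then vRw by transitivity).
(A) axiom B: valid iff R is symmetric. Every such R is symmetric — valid.
(B) q -> Dia q is the dual of axiom T; it is valid on a frame exactly when R is reflexive. Such an R need not be reflexive, so not valid.
(C) Dia Dia q -> Dia q is the dual of axiom 4, which corresponds to transitivity. Every such R is transitive — valid.
(D) Dia q -> Box Dia q is axiom 5, which corresponds to the euclidean property. Every such R is euclidean — valid.
(E) Dia q -> q is valid only on frames where every R-edge is a self-loop. Such an R need not be a subset of the identity — not valid.

A, C, D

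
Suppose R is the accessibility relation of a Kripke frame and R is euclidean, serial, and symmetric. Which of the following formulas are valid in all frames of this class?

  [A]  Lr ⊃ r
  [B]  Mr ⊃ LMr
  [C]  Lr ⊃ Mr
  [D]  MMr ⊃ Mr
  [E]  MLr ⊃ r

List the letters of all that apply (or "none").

Serial, symmetric and euclidean together give transitive (from symmetry + euclidean) and then reflexive; the relation is an equivalence.
(A) Lr ⊃ r (axiom T) characterises the reflexive frames. Every such R is reflexive — valid.
(B) Mr ⊃ LMr is axiom 5, which corresponds to the euclidean property. Every such R is euclidean — valid.
(C) Lr ⊃ Mr (axiom D) characterises the serial frames. Every such R is serial — valid.
(D) MMr ⊃ Mr is the dual of axiom 4; it is valid on a frame exactly when R is transitive. Every such R is transitive, so valid.
(E) the dual of axiom B: valid iff R is symmetric. Every such R is symmetric — valid.

A, B, C, D, E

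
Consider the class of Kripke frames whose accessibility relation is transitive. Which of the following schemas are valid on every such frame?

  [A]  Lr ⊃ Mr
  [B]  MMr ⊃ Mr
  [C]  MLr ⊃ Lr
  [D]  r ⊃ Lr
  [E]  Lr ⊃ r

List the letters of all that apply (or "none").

(A) axiom D: valid iff R is serial. Such an R need not be serial — not valid.
(B) MMr ⊃ Mr (the dual of axiom 4) characterises the transitive frames. Every such R is transitive — valid.
(C) the dual of axiom 5: valid iff R is euclidean. Such an R need not be euclidean — not valid.
(D) r ⊃ Lr is valid only on frames where every R-edge is a self-loop. Such an R need not be a subset of the identity — not valid.
(E) Lr ⊃ r (axiom T) characterises the reflexive frames. Such an R need not be reflexive — not valid.

B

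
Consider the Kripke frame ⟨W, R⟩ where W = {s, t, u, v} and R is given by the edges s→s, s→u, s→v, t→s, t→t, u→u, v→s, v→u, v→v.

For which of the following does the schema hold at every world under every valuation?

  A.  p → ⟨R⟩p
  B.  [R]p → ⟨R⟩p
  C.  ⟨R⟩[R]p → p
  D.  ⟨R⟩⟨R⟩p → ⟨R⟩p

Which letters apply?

A, B

R is reflexive: each world relates to itself.
R is not symmetric: s R u but not u R s.
R is not transitive: t R s and s R u but not t R u.
R is serial: every world has an R-successor.
(A) the dual of axiom T: valid iff R is reflexive. R is reflexive — valid.
(B) [R]p → ⟨R⟩p is axiom D, which corresponds to seriality. R is serial — valid.
(C) ⟨R⟩[R]p → p is the dual of axiom B, which corresponds to symmetry. R is not symmetric — not valid.
(D) ⟨R⟩⟨R⟩p → ⟨R⟩p (the dual of axiom 4) characterises the transitive frames. R is not transitive — not valid.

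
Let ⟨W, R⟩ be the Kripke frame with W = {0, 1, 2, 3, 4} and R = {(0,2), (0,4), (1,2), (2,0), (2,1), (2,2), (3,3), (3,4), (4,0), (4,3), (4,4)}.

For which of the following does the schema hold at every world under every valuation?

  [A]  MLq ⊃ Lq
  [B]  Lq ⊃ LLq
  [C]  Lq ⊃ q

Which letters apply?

none

R is not reflexive: not 0 R 0.
R is not transitive: 0 R 2 and 2 R 0 but not 0 R 0.
R is not euclidean: 0 R 2 and 0 R 4 but not 2 R 4.
(A) the dual of axiom 5: valid iff R is euclidean. R is not euclidean — not valid.
(B) Lq ⊃ LLq is axiom 4, which corresponds to transitivity. R is not transitive — not valid.
(C) Lq ⊃ q is axiom T; it is valid on a frame exactly when R is reflexive. R is not reflexive, so not valid.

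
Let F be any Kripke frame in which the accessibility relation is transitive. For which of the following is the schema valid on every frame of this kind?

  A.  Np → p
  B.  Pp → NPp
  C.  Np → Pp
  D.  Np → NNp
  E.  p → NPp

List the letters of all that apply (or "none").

D

(A) Np → p (axiom T) characterises the reflexive frames. Such an R need not be reflexive — not valid.
(B) Pp → NPp (axiom 5) characterises the euclidean frames. Such an R need not be euclidean — not valid.
(C) Np → Pp (axiom D) characterises the serial frames. Such an R need not be serial — not valid.
(D) Np → NNp (axiom 4) characterises the transitive frames. Every such R is transitive — valid.
(E) p → NPp is axiom B, which corresponds to symmetry. Such an R need not be symmetric — not valid.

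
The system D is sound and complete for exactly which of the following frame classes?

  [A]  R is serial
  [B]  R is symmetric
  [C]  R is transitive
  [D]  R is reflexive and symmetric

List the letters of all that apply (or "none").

(A) D is sound and complete for exactly this class.
(B) this class determines KB, not D.
(C) this class determines K4, not D.
(D) this class determines B (= KTB), not D.

A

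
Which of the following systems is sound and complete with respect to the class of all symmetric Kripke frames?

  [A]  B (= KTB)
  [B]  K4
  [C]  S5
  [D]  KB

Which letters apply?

(A) B (= KTB) is determined by the class of reflexive and symmetric frames.
(B) K4 is determined by the class of transitive frames.
(C) S5 is determined by the class of reflexive, symmetric, and transitive frames.
(D) KB is determined by exactly this class.

D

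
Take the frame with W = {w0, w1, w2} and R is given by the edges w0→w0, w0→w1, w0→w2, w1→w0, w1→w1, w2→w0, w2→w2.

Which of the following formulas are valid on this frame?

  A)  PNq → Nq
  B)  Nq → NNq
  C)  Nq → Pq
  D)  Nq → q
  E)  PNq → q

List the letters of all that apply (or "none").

C, D, E

R is reflexive: each world relates to itself.
R is symmetric: every R-edge is matched by its reverse.
R is not transitive: w1 R w0 and w0 R w2 but not w1 R w2.
R is not euclidean: w0 R w1 and w0 R w2 but not w1 R w2.
R is serial: every world has an R-successor.
(A) the dual of axiom 5: valid iff R is euclidean. R is not euclidean — not valid.
(B) Nq → NNq (axiom 4) characterises the transitive frames. R is not transitive — not valid.
(C) Nq → Pq is axiom D, which corresponds to seriality. R is serial — valid.
(D) Nq → q (axiom T) characterises the reflexive frames. R is reflexive — valid.
(E) PNq → q is the dual of axiom B; it is valid on a frame exactly when R is symmetric. R is symmetric, so valid.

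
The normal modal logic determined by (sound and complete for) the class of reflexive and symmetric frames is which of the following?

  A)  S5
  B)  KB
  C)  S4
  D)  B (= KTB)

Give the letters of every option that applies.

D

(A) S5 is determined by the class of reflexive, symmetric, and transitive frames.
(B) KB is determined by the class of symmetric frames.
(C) S4 is determined by the class of reflexive and transitive frames.
(D) B (= KTB) is determined by exactly this class.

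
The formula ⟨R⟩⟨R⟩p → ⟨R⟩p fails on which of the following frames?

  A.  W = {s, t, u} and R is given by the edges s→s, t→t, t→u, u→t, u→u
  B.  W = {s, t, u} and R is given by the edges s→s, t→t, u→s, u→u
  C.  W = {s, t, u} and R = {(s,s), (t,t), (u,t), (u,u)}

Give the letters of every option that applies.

none

The schema ⟨R⟩⟨R⟩p → ⟨R⟩p is the dual of axiom 4; it is valid on a frame iff R is transitive.
(A) R is transitive (R is closed under composition), so the schema is valid here.
(B) R is transitive (R is closed under composition), so the schema is valid here.
(C) R is transitive (R is closed under composition), so the schema is valid here.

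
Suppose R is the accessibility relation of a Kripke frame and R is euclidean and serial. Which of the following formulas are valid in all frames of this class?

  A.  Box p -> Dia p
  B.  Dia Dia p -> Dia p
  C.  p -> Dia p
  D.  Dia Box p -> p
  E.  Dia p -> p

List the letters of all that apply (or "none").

A

(A) Box p -> Dia p is axiom D, which corresponds to seriality. Every such R is serial — valid.
(B) Dia Dia p -> Dia p (the dual of axiom 4) characterises the transitive frames. Such an R need not be transitive — not valid.
(C) p -> Dia p is the dual of axiom T, which corresponds to reflexivity. Such an R need not be reflexive — not valid.
(D) Dia Box p -> p is the dual of axiom B; it is valid on a frame exactly when R is symmetric. Such an R need not be symmetric, so not valid.
(E) Dia p -> p (the converse of T) corresponds to R being a subset of the identity. Such an R need not be a subset of the identity, so not valid.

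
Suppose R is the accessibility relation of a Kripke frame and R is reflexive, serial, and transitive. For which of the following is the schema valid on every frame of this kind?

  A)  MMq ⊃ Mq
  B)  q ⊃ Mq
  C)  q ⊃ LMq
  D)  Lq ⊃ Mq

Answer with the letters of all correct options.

A, B, D

(A) MMq ⊃ Mq is the dual of axiom 4; it is valid on a frame exactly when R is transitive. Every such R is transitive, so valid.
(B) the dual of axiom T: valid iff R is reflexive. Every such R is reflexive — valid.
(C) q ⊃ LMq is axiom B, which corresponds to symmetry. Such an R need not be symmetric — not valid.
(D) Lq ⊃ Mq (axiom D) characterises the serial frames. Every such R is serial — valid.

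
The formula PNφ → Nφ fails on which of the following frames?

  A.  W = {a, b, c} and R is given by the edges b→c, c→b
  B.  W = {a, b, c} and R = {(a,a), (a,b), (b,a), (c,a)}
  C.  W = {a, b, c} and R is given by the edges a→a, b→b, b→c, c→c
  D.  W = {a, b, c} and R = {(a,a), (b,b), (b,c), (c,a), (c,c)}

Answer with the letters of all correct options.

The schema PNφ → Nφ is the dual of axiom 5; it is valid on a frame iff R is euclidean.
(A) R is not euclidean (b R c and b R c but not c R c), so the schema fails here.
(B) R is not euclidean (a R b and a R b but not b R b), so the schema fails here.
(C) R is not euclidean (b R c and b R b but not c R b), so the schema fails here.
(D) R is not euclidean (b R c and b R b but not c R b), so the schema fails here.

A, B, C, D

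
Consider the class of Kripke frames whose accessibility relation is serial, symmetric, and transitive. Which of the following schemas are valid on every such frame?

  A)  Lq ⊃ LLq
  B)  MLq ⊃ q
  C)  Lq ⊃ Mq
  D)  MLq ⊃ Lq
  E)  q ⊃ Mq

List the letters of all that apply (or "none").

A serial symmetric transitive relation is reflexive (take any v with uRv; symmetry gives vRu and transitivity gives uRu), hence an equivalence relation.
(A) axiom 4: valid iff R is transitive. Every such R is transitive — valid.
(B) MLq ⊃ q is the dual of axiom B, which corresponds to symmetry. Every such R is symmetric — valid.
(C) Lq ⊃ Mq is axiom D, which corresponds to seriality. Every such R is serial — valid.
(D) the dual of axiom 5: valid iff R is euclidean. Every such R is euclidean — valid.
(E) q ⊃ Mq is the dual of axiom T, which corresponds to reflexivity. Every such R is reflexive — valid.

A, B, C, D, E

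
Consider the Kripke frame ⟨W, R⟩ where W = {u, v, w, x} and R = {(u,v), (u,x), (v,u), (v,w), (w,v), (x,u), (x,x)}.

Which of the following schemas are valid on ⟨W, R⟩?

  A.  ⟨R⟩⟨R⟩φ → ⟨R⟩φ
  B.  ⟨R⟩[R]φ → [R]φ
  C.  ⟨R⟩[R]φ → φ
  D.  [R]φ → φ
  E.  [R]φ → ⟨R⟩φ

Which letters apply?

R is not reflexive: not u R u.
R is symmetric: every R-edge is matched by its reverse.
R is not transitive: u R v and v R u but not u R u.
R is not euclidean: u R v and u R x but not v R x.
R is serial: every world has an R-successor.
(A) ⟨R⟩⟨R⟩φ → ⟨R⟩φ is the dual of axiom 4, which corresponds to transitivity. R is not transitive — not valid.
(B) the dual of axiom 5: valid iff R is euclidean. R is not euclidean — not valid.
(C) ⟨R⟩[R]φ → φ is the dual of axiom B; it is valid on a frame exactly when R is symmetric. R is symmetric, so valid.
(D) [R]φ → φ is axiom T; it is valid on a frame exactly when R is reflexive. R is not reflexive, so not valid.
(E) [R]φ → ⟨R⟩φ (axiom D) characterises the serial frames. R is serial — valid.

C, E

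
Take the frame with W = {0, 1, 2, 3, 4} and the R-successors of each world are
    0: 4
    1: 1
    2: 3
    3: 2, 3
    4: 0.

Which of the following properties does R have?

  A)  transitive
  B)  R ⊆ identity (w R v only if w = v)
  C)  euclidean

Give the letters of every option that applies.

(A) not transitive: 0 R 4 and 4 R 0 but not 0 R 0.
(B) not ⊆ identity: 0 R 4 with 0 ≠ 4.
(C) not euclidean: 0 R 4 and 0 R 4 but not 4 R 4.

none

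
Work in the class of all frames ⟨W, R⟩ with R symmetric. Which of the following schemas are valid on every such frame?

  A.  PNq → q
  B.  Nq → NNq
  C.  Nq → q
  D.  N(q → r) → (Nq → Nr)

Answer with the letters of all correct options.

(A) PNq → q is the dual of axiom B; it is valid on a frame exactly when R is symmetric. Every such R is symmetric, so valid.
(B) Nq → NNq is axiom 4, which corresponds to transitivity. Such an R need not be transitive — not valid.
(C) Nq → q is axiom T; it is valid on a frame exactly when R is reflexive. Such an R need not be reflexive, so not valid.
(D) N(q → r) → (Nq → Nr) is axiom K, valid on every Kripke frame — valid.

A, D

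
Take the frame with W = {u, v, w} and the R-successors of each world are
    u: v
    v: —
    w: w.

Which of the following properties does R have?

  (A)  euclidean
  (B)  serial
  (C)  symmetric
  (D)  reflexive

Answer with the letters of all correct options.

(A) not euclidean: u R v and u R v but not v R v.
(B) not serial: v has no R-successor.
(C) not symmetric: u R v but not v R u.
(D) not reflexive: not u R u.

none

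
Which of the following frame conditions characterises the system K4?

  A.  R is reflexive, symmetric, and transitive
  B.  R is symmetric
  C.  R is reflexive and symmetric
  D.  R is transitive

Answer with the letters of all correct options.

D

(A) this class determines S5, not K4.
(B) this class determines KB, not K4.
(C) this class determines B (= KTB), not K4.
(D) K4 is sound and complete for exactly this class.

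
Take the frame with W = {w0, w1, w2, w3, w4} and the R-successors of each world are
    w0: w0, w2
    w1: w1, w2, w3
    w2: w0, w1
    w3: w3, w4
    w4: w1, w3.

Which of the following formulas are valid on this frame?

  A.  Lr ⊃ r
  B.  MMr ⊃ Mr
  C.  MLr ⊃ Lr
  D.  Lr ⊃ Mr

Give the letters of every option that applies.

R is not reflexive: not w2 R w2.
R is not transitive: w0 R w2 and w2 R w1 but not w0 R w1.
R is not euclidean: w1 R w2 and w1 R w3 but not w2 R w3.
R is serial: every world has an R-successor.
(A) Lr ⊃ r is axiom T; it is valid on a frame exactly when R is reflexive. R is not reflexive, so not valid.
(B) MMr ⊃ Mr (the dual of axiom 4) characterises the transitive frames. R is not transitive — not valid.
(C) MLr ⊃ Lr is the dual of axiom 5; it is valid on a frame exactly when R is euclidean. R is not euclidean, so not valid.
(D) Lr ⊃ Mr is axiom D, which corresponds to seriality. R is serial — valid.

D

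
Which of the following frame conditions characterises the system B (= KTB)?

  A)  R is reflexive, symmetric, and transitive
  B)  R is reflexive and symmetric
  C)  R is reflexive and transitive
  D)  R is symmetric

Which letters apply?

(A) this class determines S5, not B (= KTB).
(B) B (= KTB) is sound and complete for exactly this class.
(C) this class determines S4, not B (= KTB).
(D) this class determines KB, not B (= KTB).

B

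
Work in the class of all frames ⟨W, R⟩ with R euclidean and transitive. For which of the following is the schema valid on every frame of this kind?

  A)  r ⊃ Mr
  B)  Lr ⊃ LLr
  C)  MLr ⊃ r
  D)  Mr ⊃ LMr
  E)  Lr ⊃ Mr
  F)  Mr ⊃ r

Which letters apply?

(A) r ⊃ Mr (the dual of axiom T) characterises the reflexive frames. Such an R need not be reflexive — not valid.
(B) axiom 4: valid iff R is transitive. Every such R is transitive — valid.
(C) MLr ⊃ r (the dual of axiom B) characterises the symmetric frames. Such an R need not be symmetric — not valid.
(D) Mr ⊃ LMr is axiom 5; it is valid on a frame exactly when R is euclidean. Every such R is euclidean, so valid.
(E) Lr ⊃ Mr is axiom D; it is valid on a frame exactly when R is serial. Such an R need not be serial, so not valid.
(F) Mr ⊃ r is valid only on frames where every R-edge is a self-loop. Such an R need not be a subset of the identity — not valid.

B, D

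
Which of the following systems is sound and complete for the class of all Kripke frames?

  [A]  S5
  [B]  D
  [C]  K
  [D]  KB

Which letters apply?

C

(A) S5 is determined by the class of reflexive, symmetric, and transitive frames.
(B) D is determined by the class of serial frames.
(C) K is determined by exactly this class.
(D) KB is determined by the class of symmetric frames.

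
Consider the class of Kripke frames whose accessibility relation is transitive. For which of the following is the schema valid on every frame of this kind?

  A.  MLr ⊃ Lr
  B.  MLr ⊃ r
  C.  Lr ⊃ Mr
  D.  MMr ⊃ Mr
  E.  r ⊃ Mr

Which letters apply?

(A) MLr ⊃ Lr (the dual of axiom 5) characterises the euclidean frames. Such an R need not be euclidean — not valid.
(B) MLr ⊃ r is the dual of axiom B; it is valid on a frame exactly when R is symmetric. Such an R need not be symmetric, so not valid.
(C) axiom D: valid iff R is serial. Such an R need not be serial — not valid.
(D) MMr ⊃ Mr is the dual of axiom 4, which corresponds to transitivity. Every such R is transitive — valid.
(E) r ⊃ Mr is the dual of axiom T, which corresponds to reflexivity. Such an R need not be reflexive — not valid.

D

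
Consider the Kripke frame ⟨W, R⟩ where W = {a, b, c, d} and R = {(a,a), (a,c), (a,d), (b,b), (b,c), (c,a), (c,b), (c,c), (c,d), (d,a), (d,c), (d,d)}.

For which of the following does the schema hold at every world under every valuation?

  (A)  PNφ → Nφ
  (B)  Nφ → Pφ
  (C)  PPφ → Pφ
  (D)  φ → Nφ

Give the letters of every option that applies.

B

R is not transitive: a R c and c R b but not a R b.
R is not euclidean: c R a and c R b but not a R b.
R is serial: every world has an R-successor.
R is not a subset of the identity: a R c with a ≠ c.
(A) the dual of axiom 5: valid iff R is euclidean. R is not euclidean — not valid.
(B) Nφ → Pφ is axiom D; it is valid on a frame exactly when R is serial. R is serial, so valid.
(C) PPφ → Pφ is the dual of axiom 4, which corresponds to transitivity. R is not transitive — not valid.
(D) φ → Nφ is valid only on frames where every R-edge is a self-loop. Here R ⊄ identity — not valid.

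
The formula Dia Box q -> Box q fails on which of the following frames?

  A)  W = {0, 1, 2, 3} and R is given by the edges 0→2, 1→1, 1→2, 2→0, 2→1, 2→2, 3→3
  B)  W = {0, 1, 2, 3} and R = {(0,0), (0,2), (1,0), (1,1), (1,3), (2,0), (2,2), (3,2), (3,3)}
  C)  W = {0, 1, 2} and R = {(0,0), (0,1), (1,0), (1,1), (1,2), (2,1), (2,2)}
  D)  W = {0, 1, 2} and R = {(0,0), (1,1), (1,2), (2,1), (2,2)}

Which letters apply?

The schema Dia Box q -> Box q is the dual of axiom 5; it is valid on a frame iff R is euclidean.
(A) R is not euclidean (2 R 0 and 2 R 1 but not 0 R 1), so the schema fails here.
(B) R is not euclidean (1 R 0 and 1 R 1 but not 0 R 1), so the schema fails here.
(C) R is not euclidean (1 R 0 and 1 R 2 but not 0 R 2), so the schema fails here.
(D) R is euclidean (any two R-successors of the same world are R-related), so the schema is valid here.

A, B, C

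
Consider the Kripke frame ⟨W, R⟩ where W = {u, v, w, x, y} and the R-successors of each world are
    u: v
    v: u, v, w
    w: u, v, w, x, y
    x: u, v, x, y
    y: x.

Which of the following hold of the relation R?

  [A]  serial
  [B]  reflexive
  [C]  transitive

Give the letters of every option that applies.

A

(A) serial: every world has an R-successor.
(B) not reflexive: not u R u.
(C) not transitive: u R v and v R u but not u R u.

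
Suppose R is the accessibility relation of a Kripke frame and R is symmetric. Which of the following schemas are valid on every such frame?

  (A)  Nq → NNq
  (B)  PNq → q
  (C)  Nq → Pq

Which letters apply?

B

(A) Nq → NNq is axiom 4; it is valid on a frame exactly when R is transitive. Such an R need not be transitive, so not valid.
(B) PNq → q (the dual of axiom B) characterises the symmetric frames. Every such R is symmetric — valid.
(C) Nq → Pq (axiom D) characterises the serial frames. Such an R need not be serial — not valid.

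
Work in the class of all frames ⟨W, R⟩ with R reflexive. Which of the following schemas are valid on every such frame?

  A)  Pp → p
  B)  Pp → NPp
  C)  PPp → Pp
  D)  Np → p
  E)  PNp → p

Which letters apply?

D

A reflexive relation is serial.
(A) Pp → p is valid only on frames where every R-edge is a self-loop. Such an R need not be a subset of the identity — not valid.
(B) Pp → NPp is axiom 5; it is valid on a frame exactly when R is euclidean. Such an R need not be euclidean, so not valid.
(C) the dual of axiom 4: valid iff R is transitive. Such an R need not be transitive — not valid.
(D) Np → p is axiom T; it is valid on a frame exactly when R is reflexive. Every such R is reflexive, so valid.
(E) PNp → p is the dual of axiom B; it is valid on a frame exactly when R is symmetric. Such an R need not be symmetric, so not valid.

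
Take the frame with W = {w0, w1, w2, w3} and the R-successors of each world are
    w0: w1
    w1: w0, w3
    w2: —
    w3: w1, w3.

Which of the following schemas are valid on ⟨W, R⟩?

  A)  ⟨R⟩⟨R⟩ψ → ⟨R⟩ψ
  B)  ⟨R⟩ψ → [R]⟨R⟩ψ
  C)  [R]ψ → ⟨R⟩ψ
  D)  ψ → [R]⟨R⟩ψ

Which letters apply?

D

R is symmetric: every R-edge is matched by its reverse.
R is not transitive: w0 R w1 and w1 R w0 but not w0 R w0.
R is not euclidean: w1 R w0 and w1 R w3 but not w0 R w3.
R is not serial: w2 has no R-successor.
(A) ⟨R⟩⟨R⟩ψ → ⟨R⟩ψ is the dual of axiom 4; it is valid on a frame exactly when R is transitive. R is not transitive, so not valid.
(B) ⟨R⟩ψ → [R]⟨R⟩ψ is axiom 5, which corresponds to the euclidean property. R is not euclidean — not valid.
(C) [R]ψ → ⟨R⟩ψ is axiom D; it is valid on a frame exactly when R is serial. R is not serial, so not valid.
(D) ψ → [R]⟨R⟩ψ (axiom B) characterises the symmetric frames. R is symmetric — valid.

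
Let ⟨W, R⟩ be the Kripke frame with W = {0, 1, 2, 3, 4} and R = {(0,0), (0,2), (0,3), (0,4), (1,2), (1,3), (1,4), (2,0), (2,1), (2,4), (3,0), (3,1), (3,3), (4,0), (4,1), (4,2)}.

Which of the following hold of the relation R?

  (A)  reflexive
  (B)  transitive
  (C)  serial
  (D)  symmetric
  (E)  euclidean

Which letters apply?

C, D

(A) not reflexive: not 1 R 1.
(B) not transitive: 0 R 2 and 2 R 1 but not 0 R 1.
(C) serial: every world has an R-successor.
(D) symmetric: every R-edge is matched by its reverse.
(E) not euclidean: 0 R 2 and 0 R 3 but not 2 R 3.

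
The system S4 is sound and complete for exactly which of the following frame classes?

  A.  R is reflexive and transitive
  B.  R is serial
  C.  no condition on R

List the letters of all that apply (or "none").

A

(A) S4 is sound and complete for exactly this class.
(B) this class determines D, not S4.
(C) this class determines K, not S4.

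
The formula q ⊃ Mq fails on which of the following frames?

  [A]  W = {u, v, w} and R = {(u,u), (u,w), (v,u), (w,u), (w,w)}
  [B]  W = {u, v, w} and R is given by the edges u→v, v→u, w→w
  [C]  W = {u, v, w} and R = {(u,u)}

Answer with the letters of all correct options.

The schema q ⊃ Mq is the dual of axiom T; it is valid on a frame iff R is reflexive.
(A) R is not reflexive (not v R v), so the schema fails here.
(B) R is not reflexive (not u R u), so the schema fails here.
(C) R is not reflexive (not v R v), so the schema fails here.

A, B, C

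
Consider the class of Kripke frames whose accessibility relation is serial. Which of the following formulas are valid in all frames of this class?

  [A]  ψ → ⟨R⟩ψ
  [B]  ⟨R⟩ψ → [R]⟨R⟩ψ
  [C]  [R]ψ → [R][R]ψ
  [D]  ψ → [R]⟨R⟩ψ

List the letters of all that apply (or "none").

none

(A) ψ → ⟨R⟩ψ is the dual of axiom T, which corresponds to reflexivity. Such an R need not be reflexive — not valid.
(B) ⟨R⟩ψ → [R]⟨R⟩ψ (axiom 5) characterises the euclidean frames. Such an R need not be euclidean — not valid.
(C) [R]ψ → [R][R]ψ (axiom 4) characterises the transitive frames. Such an R need not be transitive — not valid.
(D) ψ → [R]⟨R⟩ψ is axiom B; it is valid on a frame exactly when R is symmetric. Such an R need not be symmetric, so not valid.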